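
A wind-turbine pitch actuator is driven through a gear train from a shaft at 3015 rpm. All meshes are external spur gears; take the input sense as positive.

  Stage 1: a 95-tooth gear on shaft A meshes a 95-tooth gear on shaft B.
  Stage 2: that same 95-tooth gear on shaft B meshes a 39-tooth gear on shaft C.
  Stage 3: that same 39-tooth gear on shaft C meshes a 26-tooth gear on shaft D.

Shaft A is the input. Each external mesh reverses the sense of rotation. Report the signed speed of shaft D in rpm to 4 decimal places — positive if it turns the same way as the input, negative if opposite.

-11016.3462 rpm (opposite to input, |ω| = 11016.3462 rpm)

Stage 1 [95T→95T]: ω = 3015.0000×95/95 = 3015.0000 rpm, dir flips to −; running = −3015.0000
Stage 2 [95T→39T]: ω = 3015.0000×95/39 = 7344.2308 rpm, dir flips to +; running = +7344.2308
Stage 3 [39T→26T]: ω = 7344.2308×39/26 = 11016.3462 rpm, dir flips to −; running = −11016.3462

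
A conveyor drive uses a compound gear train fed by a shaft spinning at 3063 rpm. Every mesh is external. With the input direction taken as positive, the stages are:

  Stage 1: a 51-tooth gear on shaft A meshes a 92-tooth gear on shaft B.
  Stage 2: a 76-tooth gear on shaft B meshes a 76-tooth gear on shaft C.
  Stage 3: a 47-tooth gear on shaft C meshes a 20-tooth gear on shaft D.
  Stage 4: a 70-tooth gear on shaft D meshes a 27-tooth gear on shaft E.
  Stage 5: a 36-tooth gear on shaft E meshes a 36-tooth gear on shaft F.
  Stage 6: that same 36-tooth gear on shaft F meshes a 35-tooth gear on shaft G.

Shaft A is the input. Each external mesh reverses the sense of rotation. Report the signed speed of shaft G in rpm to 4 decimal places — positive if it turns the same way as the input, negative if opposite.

Stage 1 [51T→92T]: ω = 3063.0000×51/92 = 1697.9674 rpm, dir flips to −; running = −1697.9674
Stage 2 [76T→76T]: ω = 1697.9674×76/76 = 1697.9674 rpm, dir flips to +; running = +1697.9674
Stage 3 [47T→20T]: ω = 1697.9674×47/20 = 3990.2234 rpm, dir flips to −; running = −3990.2234
Stage 4 [70T→27T]: ω = 3990.2234×70/27 = 10345.0236 rpm, dir flips to +; running = +10345.0236
Stage 5 [36T→36T]: ω = 10345.0236×36/36 = 10345.0236 rpm, dir flips to −; running = −10345.0236
Stage 6 [36T→35T]: ω = 10345.0236×36/35 = 10640.5957 rpm, dir flips to +; running = +10640.5957

+10640.5957 rpm (same as input, |ω| = 10640.5957 rpm)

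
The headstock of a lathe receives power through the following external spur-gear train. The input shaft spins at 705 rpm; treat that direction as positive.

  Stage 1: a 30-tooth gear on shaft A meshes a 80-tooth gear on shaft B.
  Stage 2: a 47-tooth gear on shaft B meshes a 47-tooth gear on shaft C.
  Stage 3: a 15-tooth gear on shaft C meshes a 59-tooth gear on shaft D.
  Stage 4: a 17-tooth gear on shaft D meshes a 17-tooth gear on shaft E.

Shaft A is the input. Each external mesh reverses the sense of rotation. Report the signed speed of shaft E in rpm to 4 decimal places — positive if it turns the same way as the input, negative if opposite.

+67.2140 rpm (same as input, |ω| = 67.2140 rpm)

Stage 1 [30T→80T]: ω = 705.0000×30/80 = 264.3750 rpm, dir flips to −; running = −264.3750
Stage 2 [47T→47T]: ω = 264.3750×47/47 = 264.3750 rpm, dir flips to +; running = +264.3750
Stage 3 [15T→59T]: ω = 264.3750×15/59 = 67.2140 rpm, dir flips to −; running = −67.2140
Stage 4 [17T→17T]: ω = 67.2140×17/17 = 67.2140 rpm, dir flips to +; running = +67.2140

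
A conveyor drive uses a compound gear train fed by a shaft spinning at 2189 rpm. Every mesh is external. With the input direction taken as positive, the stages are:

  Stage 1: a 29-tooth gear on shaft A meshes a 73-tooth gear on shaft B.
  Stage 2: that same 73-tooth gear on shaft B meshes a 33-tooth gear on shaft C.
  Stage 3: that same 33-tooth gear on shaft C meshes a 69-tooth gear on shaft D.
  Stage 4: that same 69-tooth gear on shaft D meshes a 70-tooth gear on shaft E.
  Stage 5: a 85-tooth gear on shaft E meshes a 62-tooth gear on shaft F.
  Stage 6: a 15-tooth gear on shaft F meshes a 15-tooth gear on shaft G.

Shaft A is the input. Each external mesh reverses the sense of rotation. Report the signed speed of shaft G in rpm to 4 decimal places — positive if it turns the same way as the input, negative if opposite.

+1243.2915 rpm (same as input, |ω| = 1243.2915 rpm)

Stage 1 [29T→73T]: ω = 2189.0000×29/73 = 869.6027 rpm, dir flips to −; running = −869.6027
Stage 2 [73T→33T]: ω = 869.6027×73/33 = 1923.6667 rpm, dir flips to +; running = +1923.6667
Stage 3 [33T→69T]: ω = 1923.6667×33/69 = 920.0145 rpm, dir flips to −; running = −920.0145
Stage 4 [69T→70T]: ω = 920.0145×69/70 = 906.8714 rpm, dir flips to +; running = +906.8714
Stage 5 [85T→62T]: ω = 906.8714×85/62 = 1243.2915 rpm, dir flips to −; running = −1243.2915
Stage 6 [15T→15T]: ω = 1243.2915×15/15 = 1243.2915 rpm, dir flips to +; running = +1243.2915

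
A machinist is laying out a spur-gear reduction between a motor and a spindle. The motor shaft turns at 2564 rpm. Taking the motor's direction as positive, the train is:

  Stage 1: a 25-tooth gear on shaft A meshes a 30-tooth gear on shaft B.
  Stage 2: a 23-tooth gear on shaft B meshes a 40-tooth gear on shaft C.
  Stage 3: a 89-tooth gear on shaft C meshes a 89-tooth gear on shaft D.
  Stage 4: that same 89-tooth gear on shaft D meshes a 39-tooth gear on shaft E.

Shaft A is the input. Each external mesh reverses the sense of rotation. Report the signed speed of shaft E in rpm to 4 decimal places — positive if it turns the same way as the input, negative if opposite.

Stage 1 [25T→30T]: ω = 2564.0000×25/30 = 2136.6667 rpm, dir flips to −; running = −2136.6667
Stage 2 [23T→40T]: ω = 2136.6667×23/40 = 1228.5833 rpm, dir flips to +; running = +1228.5833
Stage 3 [89T→89T]: ω = 1228.5833×89/89 = 1228.5833 rpm, dir flips to −; running = −1228.5833
Stage 4 [89T→39T]: ω = 1228.5833×89/39 = 2803.6902 rpm, dir flips to +; running = +2803.6902

+2803.6902 rpm (same as input, |ω| = 2803.6902 rpm)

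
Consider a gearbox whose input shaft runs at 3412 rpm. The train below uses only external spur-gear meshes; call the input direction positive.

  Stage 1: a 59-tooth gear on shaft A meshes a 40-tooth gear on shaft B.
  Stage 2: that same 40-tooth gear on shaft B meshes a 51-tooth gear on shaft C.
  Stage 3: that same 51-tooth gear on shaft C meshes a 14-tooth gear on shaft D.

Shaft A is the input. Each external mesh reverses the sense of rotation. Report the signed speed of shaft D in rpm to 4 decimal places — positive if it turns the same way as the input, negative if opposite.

Stage 1 [59T→40T]: ω = 3412.0000×59/40 = 5032.7000 rpm, dir flips to −; running = −5032.7000
Stage 2 [40T→51T]: ω = 5032.7000×40/51 = 3947.2157 rpm, dir flips to +; running = +3947.2157
Stage 3 [51T→14T]: ω = 3947.2157×51/14 = 14379.1429 rpm, dir flips to −; running = −14379.1429

-14379.1429 rpm (opposite to input, |ω| = 14379.1429 rpm)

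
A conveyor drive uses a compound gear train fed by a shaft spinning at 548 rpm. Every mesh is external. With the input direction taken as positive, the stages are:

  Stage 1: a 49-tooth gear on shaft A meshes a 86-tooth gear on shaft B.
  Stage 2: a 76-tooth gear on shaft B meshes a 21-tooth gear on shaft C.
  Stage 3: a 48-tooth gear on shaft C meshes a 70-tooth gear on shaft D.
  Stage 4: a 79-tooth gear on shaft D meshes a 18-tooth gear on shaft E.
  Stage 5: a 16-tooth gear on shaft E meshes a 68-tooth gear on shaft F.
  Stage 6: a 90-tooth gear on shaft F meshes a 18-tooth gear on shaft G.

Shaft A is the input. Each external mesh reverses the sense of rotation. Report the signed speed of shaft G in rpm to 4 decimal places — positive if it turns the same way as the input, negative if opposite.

+4000.8415 rpm (same as input, |ω| = 4000.8415 rpm)

Stage 1 [49T→86T]: ω = 548.0000×49/86 = 312.2326 rpm, dir flips to −; running = −312.2326
Stage 2 [76T→21T]: ω = 312.2326×76/21 = 1129.9845 rpm, dir flips to +; running = +1129.9845
Stage 3 [48T→70T]: ω = 1129.9845×48/70 = 774.8465 rpm, dir flips to −; running = −774.8465
Stage 4 [79T→18T]: ω = 774.8465×79/18 = 3400.7152 rpm, dir flips to +; running = +3400.7152
Stage 5 [16T→68T]: ω = 3400.7152×16/68 = 800.1683 rpm, dir flips to −; running = −800.1683
Stage 6 [90T→18T]: ω = 800.1683×90/18 = 4000.8415 rpm, dir flips to +; running = +4000.8415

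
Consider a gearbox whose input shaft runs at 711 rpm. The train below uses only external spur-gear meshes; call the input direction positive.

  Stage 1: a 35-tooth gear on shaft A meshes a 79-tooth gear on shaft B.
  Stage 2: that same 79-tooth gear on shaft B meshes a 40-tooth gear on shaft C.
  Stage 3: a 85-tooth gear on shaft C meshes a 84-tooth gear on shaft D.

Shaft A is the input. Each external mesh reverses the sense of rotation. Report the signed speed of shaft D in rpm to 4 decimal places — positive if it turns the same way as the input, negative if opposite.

-629.5312 rpm (opposite to input, |ω| = 629.5312 rpm)

Stage 1 [35T→79T]: ω = 711.0000×35/79 = 315.0000 rpm, dir flips to −; running = −315.0000
Stage 2 [79T→40T]: ω = 315.0000×79/40 = 622.1250 rpm, dir flips to +; running = +622.1250
Stage 3 [85T→84T]: ω = 622.1250×85/84 = 629.5312 rpm, dir flips to −; running = −629.5312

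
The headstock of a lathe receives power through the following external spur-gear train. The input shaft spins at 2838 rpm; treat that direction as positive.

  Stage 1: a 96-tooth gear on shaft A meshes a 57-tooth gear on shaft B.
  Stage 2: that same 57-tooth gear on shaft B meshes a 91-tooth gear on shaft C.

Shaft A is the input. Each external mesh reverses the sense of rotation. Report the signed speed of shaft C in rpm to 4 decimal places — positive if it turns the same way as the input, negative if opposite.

Stage 1 [96T→57T]: ω = 2838.0000×96/57 = 4779.7895 rpm, dir flips to −; running = −4779.7895
Stage 2 [57T→91T]: ω = 4779.7895×57/91 = 2993.9341 rpm, dir flips to +; running = +2993.9341

+2993.9341 rpm (same as input, |ω| = 2993.9341 rpm)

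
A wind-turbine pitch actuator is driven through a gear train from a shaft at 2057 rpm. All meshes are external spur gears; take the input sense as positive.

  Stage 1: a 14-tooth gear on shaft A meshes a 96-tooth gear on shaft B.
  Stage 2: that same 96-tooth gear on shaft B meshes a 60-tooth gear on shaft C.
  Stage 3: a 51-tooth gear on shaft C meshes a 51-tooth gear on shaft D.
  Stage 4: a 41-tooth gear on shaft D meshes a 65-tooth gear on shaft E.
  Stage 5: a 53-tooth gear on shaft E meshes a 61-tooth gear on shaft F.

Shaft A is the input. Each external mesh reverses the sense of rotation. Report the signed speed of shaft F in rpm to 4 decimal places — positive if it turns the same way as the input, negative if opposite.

-263.0435 rpm (opposite to input, |ω| = 263.0435 rpm)

Stage 1 [14T→96T]: ω = 2057.0000×14/96 = 299.9792 rpm, dir flips to −; running = −299.9792
Stage 2 [96T→60T]: ω = 299.9792×96/60 = 479.9667 rpm, dir flips to +; running = +479.9667
Stage 3 [51T→51T]: ω = 479.9667×51/51 = 479.9667 rpm, dir flips to −; running = −479.9667
Stage 4 [41T→65T]: ω = 479.9667×41/65 = 302.7482 rpm, dir flips to +; running = +302.7482
Stage 5 [53T→61T]: ω = 302.7482×53/61 = 263.0435 rpm, dir flips to −; running = −263.0435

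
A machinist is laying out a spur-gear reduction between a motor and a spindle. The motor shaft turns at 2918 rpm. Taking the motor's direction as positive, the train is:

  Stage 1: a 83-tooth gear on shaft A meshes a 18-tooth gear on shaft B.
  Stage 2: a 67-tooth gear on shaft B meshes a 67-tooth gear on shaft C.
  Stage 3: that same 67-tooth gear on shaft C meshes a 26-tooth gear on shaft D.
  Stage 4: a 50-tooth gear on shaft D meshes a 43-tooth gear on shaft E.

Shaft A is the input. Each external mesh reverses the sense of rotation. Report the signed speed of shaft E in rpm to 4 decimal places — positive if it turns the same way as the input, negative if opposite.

Stage 1 [83T→18T]: ω = 2918.0000×83/18 = 13455.2222 rpm, dir flips to −; running = −13455.2222
Stage 2 [67T→67T]: ω = 13455.2222×67/67 = 13455.2222 rpm, dir flips to +; running = +13455.2222
Stage 3 [67T→26T]: ω = 13455.2222×67/26 = 34673.0726 rpm, dir flips to −; running = −34673.0726
Stage 4 [50T→43T]: ω = 34673.0726×50/43 = 40317.5263 rpm, dir flips to +; running = +40317.5263

+40317.5263 rpm (same as input, |ω| = 40317.5263 rpm)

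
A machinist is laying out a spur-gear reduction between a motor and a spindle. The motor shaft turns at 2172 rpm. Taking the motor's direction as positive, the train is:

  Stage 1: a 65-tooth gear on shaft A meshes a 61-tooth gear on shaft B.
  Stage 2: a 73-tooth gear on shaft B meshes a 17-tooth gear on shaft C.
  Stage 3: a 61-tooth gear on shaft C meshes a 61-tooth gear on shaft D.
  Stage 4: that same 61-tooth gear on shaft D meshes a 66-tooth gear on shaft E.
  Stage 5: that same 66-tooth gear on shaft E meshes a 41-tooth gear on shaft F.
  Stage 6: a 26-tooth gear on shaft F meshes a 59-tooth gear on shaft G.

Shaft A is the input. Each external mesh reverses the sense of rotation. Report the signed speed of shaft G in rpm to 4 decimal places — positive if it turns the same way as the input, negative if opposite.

+6516.0528 rpm (same as input, |ω| = 6516.0528 rpm)

Stage 1 [65T→61T]: ω = 2172.0000×65/61 = 2314.4262 rpm, dir flips to −; running = −2314.4262
Stage 2 [73T→17T]: ω = 2314.4262×73/17 = 9938.4185 rpm, dir flips to +; running = +9938.4185
Stage 3 [61T→61T]: ω = 9938.4185×61/61 = 9938.4185 rpm, dir flips to −; running = −9938.4185
Stage 4 [61T→66T]: ω = 9938.4185×61/66 = 9185.5080 rpm, dir flips to +; running = +9185.5080
Stage 5 [66T→41T]: ω = 9185.5080×66/41 = 14786.4275 rpm, dir flips to −; running = −14786.4275
Stage 6 [26T→59T]: ω = 14786.4275×26/59 = 6516.0528 rpm, dir flips to +; running = +6516.0528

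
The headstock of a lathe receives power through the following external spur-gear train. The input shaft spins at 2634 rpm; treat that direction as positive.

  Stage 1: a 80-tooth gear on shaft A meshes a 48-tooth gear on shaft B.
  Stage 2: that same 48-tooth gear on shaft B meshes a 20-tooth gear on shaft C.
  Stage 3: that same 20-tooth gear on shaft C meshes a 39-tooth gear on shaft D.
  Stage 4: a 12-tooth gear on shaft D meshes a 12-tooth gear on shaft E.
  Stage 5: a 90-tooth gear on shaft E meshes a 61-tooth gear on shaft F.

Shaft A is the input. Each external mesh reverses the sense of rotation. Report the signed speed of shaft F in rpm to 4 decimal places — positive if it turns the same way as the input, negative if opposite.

-7971.7528 rpm (opposite to input, |ω| = 7971.7528 rpm)

Stage 1 [80T→48T]: ω = 2634.0000×80/48 = 4390.0000 rpm, dir flips to −; running = −4390.0000
Stage 2 [48T→20T]: ω = 4390.0000×48/20 = 10536.0000 rpm, dir flips to +; running = +10536.0000
Stage 3 [20T→39T]: ω = 10536.0000×20/39 = 5403.0769 rpm, dir flips to −; running = −5403.0769
Stage 4 [12T→12T]: ω = 5403.0769×12/12 = 5403.0769 rpm, dir flips to +; running = +5403.0769
Stage 5 [90T→61T]: ω = 5403.0769×90/61 = 7971.7528 rpm, dir flips to −; running = −7971.7528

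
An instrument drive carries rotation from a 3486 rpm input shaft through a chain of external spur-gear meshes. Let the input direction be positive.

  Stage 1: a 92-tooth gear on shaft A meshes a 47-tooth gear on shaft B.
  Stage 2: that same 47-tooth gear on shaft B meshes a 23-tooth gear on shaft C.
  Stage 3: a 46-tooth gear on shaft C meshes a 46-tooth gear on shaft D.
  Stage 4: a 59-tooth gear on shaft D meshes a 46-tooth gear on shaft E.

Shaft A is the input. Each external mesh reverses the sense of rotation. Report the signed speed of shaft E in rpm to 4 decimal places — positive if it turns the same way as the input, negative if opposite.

+17884.6957 rpm (same as input, |ω| = 17884.6957 rpm)

Stage 1 [92T→47T]: ω = 3486.0000×92/47 = 6823.6596 rpm, dir flips to −; running = −6823.6596
Stage 2 [47T→23T]: ω = 6823.6596×47/23 = 13944.0000 rpm, dir flips to +; running = +13944.0000
Stage 3 [46T→46T]: ω = 13944.0000×46/46 = 13944.0000 rpm, dir flips to −; running = −13944.0000
Stage 4 [59T→46T]: ω = 13944.0000×59/46 = 17884.6957 rpm, dir flips to +; running = +17884.6957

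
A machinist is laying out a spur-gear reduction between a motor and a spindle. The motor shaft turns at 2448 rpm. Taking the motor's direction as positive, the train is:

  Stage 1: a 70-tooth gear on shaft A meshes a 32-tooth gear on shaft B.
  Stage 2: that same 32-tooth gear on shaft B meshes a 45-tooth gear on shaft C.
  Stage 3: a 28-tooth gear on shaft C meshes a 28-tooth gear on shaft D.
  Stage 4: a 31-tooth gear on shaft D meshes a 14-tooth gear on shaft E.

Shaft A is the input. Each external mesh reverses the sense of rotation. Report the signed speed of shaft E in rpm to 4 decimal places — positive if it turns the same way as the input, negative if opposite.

+8432.0000 rpm (same as input, |ω| = 8432.0000 rpm)

Stage 1 [70T→32T]: ω = 2448.0000×70/32 = 5355.0000 rpm, dir flips to −; running = −5355.0000
Stage 2 [32T→45T]: ω = 5355.0000×32/45 = 3808.0000 rpm, dir flips to +; running = +3808.0000
Stage 3 [28T→28T]: ω = 3808.0000×28/28 = 3808.0000 rpm, dir flips to −; running = −3808.0000
Stage 4 [31T→14T]: ω = 3808.0000×31/14 = 8432.0000 rpm, dir flips to +; running = +8432.0000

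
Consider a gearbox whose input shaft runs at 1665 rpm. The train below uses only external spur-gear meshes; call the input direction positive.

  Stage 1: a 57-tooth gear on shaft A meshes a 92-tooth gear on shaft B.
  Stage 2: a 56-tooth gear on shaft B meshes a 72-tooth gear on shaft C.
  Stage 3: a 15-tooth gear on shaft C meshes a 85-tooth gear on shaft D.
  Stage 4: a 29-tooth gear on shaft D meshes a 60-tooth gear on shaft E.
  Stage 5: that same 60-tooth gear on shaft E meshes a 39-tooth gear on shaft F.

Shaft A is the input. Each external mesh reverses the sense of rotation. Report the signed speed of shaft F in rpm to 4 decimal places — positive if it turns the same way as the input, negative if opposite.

Stage 1 [57T→92T]: ω = 1665.0000×57/92 = 1031.5761 rpm, dir flips to −; running = −1031.5761
Stage 2 [56T→72T]: ω = 1031.5761×56/72 = 802.3370 rpm, dir flips to +; running = +802.3370
Stage 3 [15T→85T]: ω = 802.3370×15/85 = 141.5889 rpm, dir flips to −; running = −141.5889
Stage 4 [29T→60T]: ω = 141.5889×29/60 = 68.4346 rpm, dir flips to +; running = +68.4346
Stage 5 [60T→39T]: ω = 68.4346×60/39 = 105.2840 rpm, dir flips to −; running = −105.2840

-105.2840 rpm (opposite to input, |ω| = 105.2840 rpm)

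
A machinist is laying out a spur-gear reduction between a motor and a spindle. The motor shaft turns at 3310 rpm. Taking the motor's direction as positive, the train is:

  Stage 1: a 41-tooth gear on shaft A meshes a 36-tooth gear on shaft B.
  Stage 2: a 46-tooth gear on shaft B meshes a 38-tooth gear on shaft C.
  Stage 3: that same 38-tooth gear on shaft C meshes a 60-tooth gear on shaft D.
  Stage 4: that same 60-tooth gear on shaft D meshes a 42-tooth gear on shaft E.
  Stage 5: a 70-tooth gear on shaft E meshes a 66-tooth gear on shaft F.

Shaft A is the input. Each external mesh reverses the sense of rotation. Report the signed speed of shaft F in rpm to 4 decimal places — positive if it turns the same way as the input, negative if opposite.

-4378.9703 rpm (opposite to input, |ω| = 4378.9703 rpm)

Stage 1 [41T→36T]: ω = 3310.0000×41/36 = 3769.7222 rpm, dir flips to −; running = −3769.7222
Stage 2 [46T→38T]: ω = 3769.7222×46/38 = 4563.3480 rpm, dir flips to +; running = +4563.3480
Stage 3 [38T→60T]: ω = 4563.3480×38/60 = 2890.1204 rpm, dir flips to −; running = −2890.1204
Stage 4 [60T→42T]: ω = 2890.1204×60/42 = 4128.7434 rpm, dir flips to +; running = +4128.7434
Stage 5 [70T→66T]: ω = 4128.7434×70/66 = 4378.9703 rpm, dir flips to −; running = −4378.9703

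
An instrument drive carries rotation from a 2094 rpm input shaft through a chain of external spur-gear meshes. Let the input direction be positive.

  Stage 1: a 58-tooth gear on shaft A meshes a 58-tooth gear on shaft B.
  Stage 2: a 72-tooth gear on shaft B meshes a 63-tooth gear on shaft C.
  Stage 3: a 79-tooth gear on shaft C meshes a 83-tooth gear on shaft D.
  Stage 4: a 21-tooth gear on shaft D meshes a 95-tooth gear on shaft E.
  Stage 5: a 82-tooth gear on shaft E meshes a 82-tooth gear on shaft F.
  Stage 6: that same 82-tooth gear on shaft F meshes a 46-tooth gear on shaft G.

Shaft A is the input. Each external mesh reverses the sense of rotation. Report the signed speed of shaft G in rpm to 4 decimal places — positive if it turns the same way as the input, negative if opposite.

+897.5721 rpm (same as input, |ω| = 897.5721 rpm)

Stage 1 [58T→58T]: ω = 2094.0000×58/58 = 2094.0000 rpm, dir flips to −; running = −2094.0000
Stage 2 [72T→63T]: ω = 2094.0000×72/63 = 2393.1429 rpm, dir flips to +; running = +2393.1429
Stage 3 [79T→83T]: ω = 2393.1429×79/83 = 2277.8107 rpm, dir flips to −; running = −2277.8107
Stage 4 [21T→95T]: ω = 2277.8107×21/95 = 503.5160 rpm, dir flips to +; running = +503.5160
Stage 5 [82T→82T]: ω = 503.5160×82/82 = 503.5160 rpm, dir flips to −; running = −503.5160
Stage 6 [82T→46T]: ω = 503.5160×82/46 = 897.5721 rpm, dir flips to +; running = +897.5721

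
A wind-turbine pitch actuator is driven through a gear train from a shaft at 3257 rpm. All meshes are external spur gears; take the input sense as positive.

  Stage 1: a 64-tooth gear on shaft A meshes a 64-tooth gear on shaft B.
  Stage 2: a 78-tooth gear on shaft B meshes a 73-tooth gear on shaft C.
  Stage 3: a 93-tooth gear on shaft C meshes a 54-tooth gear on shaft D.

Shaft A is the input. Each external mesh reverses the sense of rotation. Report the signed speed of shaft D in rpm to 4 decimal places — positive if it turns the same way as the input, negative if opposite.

-5993.4749 rpm (opposite to input, |ω| = 5993.4749 rpm)

Stage 1 [64T→64T]: ω = 3257.0000×64/64 = 3257.0000 rpm, dir flips to −; running = −3257.0000
Stage 2 [78T→73T]: ω = 3257.0000×78/73 = 3480.0822 rpm, dir flips to +; running = +3480.0822
Stage 3 [93T→54T]: ω = 3480.0822×93/54 = 5993.4749 rpm, dir flips to −; running = −5993.4749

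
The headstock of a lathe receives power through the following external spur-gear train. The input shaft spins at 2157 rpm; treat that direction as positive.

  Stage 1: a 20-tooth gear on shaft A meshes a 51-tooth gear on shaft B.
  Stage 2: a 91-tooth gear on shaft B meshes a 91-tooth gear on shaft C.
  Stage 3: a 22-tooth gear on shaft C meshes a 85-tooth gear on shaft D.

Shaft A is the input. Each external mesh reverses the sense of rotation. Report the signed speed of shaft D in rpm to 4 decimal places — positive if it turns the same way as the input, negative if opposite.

Stage 1 [20T→51T]: ω = 2157.0000×20/51 = 845.8824 rpm, dir flips to −; running = −845.8824
Stage 2 [91T→91T]: ω = 845.8824×91/91 = 845.8824 rpm, dir flips to +; running = +845.8824
Stage 3 [22T→85T]: ω = 845.8824×22/85 = 218.9343 rpm, dir flips to −; running = −218.9343

-218.9343 rpm (opposite to input, |ω| = 218.9343 rpm)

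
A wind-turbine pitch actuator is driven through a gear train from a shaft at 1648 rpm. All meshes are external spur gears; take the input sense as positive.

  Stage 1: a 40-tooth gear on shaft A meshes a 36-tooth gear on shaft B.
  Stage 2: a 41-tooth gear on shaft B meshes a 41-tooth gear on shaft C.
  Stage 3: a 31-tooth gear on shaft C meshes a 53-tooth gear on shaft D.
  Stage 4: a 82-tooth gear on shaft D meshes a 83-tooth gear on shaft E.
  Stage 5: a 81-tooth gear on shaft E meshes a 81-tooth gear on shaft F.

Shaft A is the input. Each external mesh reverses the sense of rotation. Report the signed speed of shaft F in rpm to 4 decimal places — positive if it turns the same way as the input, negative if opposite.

Stage 1 [40T→36T]: ω = 1648.0000×40/36 = 1831.1111 rpm, dir flips to −; running = −1831.1111
Stage 2 [41T→41T]: ω = 1831.1111×41/41 = 1831.1111 rpm, dir flips to +; running = +1831.1111
Stage 3 [31T→53T]: ω = 1831.1111×31/53 = 1071.0273 rpm, dir flips to −; running = −1071.0273
Stage 4 [82T→83T]: ω = 1071.0273×82/83 = 1058.1233 rpm, dir flips to +; running = +1058.1233
Stage 5 [81T→81T]: ω = 1058.1233×81/81 = 1058.1233 rpm, dir flips to −; running = −1058.1233

-1058.1233 rpm (opposite to input, |ω| = 1058.1233 rpm)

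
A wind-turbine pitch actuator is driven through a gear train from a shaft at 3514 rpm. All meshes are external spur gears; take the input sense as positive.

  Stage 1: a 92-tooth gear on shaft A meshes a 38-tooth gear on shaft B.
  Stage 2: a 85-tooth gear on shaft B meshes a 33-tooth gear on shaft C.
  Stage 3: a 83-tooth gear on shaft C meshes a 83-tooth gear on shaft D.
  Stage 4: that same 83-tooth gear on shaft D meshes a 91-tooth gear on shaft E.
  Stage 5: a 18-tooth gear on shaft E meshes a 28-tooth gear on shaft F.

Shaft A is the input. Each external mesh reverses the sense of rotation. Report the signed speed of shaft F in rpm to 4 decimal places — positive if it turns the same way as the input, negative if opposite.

Stage 1 [92T→38T]: ω = 3514.0000×92/38 = 8507.5789 rpm, dir flips to −; running = −8507.5789
Stage 2 [85T→33T]: ω = 8507.5789×85/33 = 21913.4609 rpm, dir flips to +; running = +21913.4609
Stage 3 [83T→83T]: ω = 21913.4609×83/83 = 21913.4609 rpm, dir flips to −; running = −21913.4609
Stage 4 [83T→91T]: ω = 21913.4609×83/91 = 19987.0028 rpm, dir flips to +; running = +19987.0028
Stage 5 [18T→28T]: ω = 19987.0028×18/28 = 12848.7875 rpm, dir flips to −; running = −12848.7875

-12848.7875 rpm (opposite to input, |ω| = 12848.7875 rpm)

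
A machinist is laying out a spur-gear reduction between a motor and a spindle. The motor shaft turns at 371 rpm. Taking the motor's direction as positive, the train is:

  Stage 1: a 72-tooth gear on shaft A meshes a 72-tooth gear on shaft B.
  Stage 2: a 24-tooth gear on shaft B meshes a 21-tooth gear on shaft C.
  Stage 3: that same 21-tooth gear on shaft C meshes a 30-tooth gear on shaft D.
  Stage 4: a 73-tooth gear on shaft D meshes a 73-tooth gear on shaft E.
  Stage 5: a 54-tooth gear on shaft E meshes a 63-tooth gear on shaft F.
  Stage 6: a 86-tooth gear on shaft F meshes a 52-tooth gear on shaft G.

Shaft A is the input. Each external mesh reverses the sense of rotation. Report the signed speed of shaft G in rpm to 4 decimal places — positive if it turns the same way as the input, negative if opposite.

+420.7385 rpm (same as input, |ω| = 420.7385 rpm)

Stage 1 [72T→72T]: ω = 371.0000×72/72 = 371.0000 rpm, dir flips to −; running = −371.0000
Stage 2 [24T→21T]: ω = 371.0000×24/21 = 424.0000 rpm, dir flips to +; running = +424.0000
Stage 3 [21T→30T]: ω = 424.0000×21/30 = 296.8000 rpm, dir flips to −; running = −296.8000
Stage 4 [73T→73T]: ω = 296.8000×73/73 = 296.8000 rpm, dir flips to +; running = +296.8000
Stage 5 [54T→63T]: ω = 296.8000×54/63 = 254.4000 rpm, dir flips to −; running = −254.4000
Stage 6 [86T→52T]: ω = 254.4000×86/52 = 420.7385 rpm, dir flips to +; running = +420.7385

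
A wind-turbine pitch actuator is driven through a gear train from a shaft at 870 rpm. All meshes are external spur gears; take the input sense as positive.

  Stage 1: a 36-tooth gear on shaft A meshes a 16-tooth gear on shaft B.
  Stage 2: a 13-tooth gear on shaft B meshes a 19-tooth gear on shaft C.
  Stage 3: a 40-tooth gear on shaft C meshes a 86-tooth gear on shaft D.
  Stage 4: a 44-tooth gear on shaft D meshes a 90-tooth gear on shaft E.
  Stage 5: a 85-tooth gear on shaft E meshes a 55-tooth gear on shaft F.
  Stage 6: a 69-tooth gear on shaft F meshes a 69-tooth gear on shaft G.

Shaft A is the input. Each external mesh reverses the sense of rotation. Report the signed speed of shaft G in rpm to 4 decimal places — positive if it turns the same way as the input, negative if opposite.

Stage 1 [36T→16T]: ω = 870.0000×36/16 = 1957.5000 rpm, dir flips to −; running = −1957.5000
Stage 2 [13T→19T]: ω = 1957.5000×13/19 = 1339.3421 rpm, dir flips to +; running = +1339.3421
Stage 3 [40T→86T]: ω = 1339.3421×40/86 = 622.9498 rpm, dir flips to −; running = −622.9498
Stage 4 [44T→90T]: ω = 622.9498×44/90 = 304.5532 rpm, dir flips to +; running = +304.5532
Stage 5 [85T→55T]: ω = 304.5532×85/55 = 470.6732 rpm, dir flips to −; running = −470.6732
Stage 6 [69T→69T]: ω = 470.6732×69/69 = 470.6732 rpm, dir flips to +; running = +470.6732

+470.6732 rpm (same as input, |ω| = 470.6732 rpm)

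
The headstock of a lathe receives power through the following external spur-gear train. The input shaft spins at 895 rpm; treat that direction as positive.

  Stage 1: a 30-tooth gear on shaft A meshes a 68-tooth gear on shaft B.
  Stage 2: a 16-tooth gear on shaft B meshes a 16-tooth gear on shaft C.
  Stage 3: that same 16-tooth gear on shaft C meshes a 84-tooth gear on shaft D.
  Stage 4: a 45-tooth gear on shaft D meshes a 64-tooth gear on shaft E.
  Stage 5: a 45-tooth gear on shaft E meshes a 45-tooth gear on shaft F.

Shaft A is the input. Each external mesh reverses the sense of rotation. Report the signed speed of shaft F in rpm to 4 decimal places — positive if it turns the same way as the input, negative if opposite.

-52.8821 rpm (opposite to input, |ω| = 52.8821 rpm)

Stage 1 [30T→68T]: ω = 895.0000×30/68 = 394.8529 rpm, dir flips to −; running = −394.8529
Stage 2 [16T→16T]: ω = 394.8529×16/16 = 394.8529 rpm, dir flips to +; running = +394.8529
Stage 3 [16T→84T]: ω = 394.8529×16/84 = 75.2101 rpm, dir flips to −; running = −75.2101
Stage 4 [45T→64T]: ω = 75.2101×45/64 = 52.8821 rpm, dir flips to +; running = +52.8821
Stage 5 [45T→45T]: ω = 52.8821×45/45 = 52.8821 rpm, dir flips to −; running = −52.8821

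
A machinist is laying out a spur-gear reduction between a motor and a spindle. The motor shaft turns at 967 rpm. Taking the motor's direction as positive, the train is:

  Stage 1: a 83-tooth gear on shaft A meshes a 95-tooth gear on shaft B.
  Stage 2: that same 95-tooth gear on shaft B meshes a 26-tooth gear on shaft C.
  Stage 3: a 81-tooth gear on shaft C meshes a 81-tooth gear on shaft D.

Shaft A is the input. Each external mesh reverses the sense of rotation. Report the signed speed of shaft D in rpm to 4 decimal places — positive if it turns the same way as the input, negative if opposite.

Stage 1 [83T→95T]: ω = 967.0000×83/95 = 844.8526 rpm, dir flips to −; running = −844.8526
Stage 2 [95T→26T]: ω = 844.8526×95/26 = 3086.9615 rpm, dir flips to +; running = +3086.9615
Stage 3 [81T→81T]: ω = 3086.9615×81/81 = 3086.9615 rpm, dir flips to −; running = −3086.9615

-3086.9615 rpm (opposite to input, |ω| = 3086.9615 rpm)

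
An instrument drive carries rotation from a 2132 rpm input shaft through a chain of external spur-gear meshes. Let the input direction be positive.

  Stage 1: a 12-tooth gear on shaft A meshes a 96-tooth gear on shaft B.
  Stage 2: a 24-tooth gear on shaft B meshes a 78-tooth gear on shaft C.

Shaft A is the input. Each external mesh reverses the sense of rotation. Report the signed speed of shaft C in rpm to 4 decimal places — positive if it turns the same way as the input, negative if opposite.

+82.0000 rpm (same as input, |ω| = 82.0000 rpm)

Stage 1 [12T→96T]: ω = 2132.0000×12/96 = 266.5000 rpm, dir flips to −; running = −266.5000
Stage 2 [24T→78T]: ω = 266.5000×24/78 = 82.0000 rpm, dir flips to +; running = +82.0000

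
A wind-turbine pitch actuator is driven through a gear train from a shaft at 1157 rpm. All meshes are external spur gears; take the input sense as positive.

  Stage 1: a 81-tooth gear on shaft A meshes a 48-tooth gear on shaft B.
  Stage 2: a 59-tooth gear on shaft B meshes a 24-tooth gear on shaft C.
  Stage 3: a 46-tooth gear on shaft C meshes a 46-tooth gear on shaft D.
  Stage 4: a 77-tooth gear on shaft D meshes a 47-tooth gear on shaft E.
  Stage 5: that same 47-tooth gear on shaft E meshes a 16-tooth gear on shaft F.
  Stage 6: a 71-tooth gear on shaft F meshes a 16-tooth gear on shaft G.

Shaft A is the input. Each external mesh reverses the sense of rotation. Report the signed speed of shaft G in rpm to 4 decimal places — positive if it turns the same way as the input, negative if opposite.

Stage 1 [81T→48T]: ω = 1157.0000×81/48 = 1952.4375 rpm, dir flips to −; running = −1952.4375
Stage 2 [59T→24T]: ω = 1952.4375×59/24 = 4799.7422 rpm, dir flips to +; running = +4799.7422
Stage 3 [46T→46T]: ω = 4799.7422×46/46 = 4799.7422 rpm, dir flips to −; running = −4799.7422
Stage 4 [77T→47T]: ω = 4799.7422×77/47 = 7863.4074 rpm, dir flips to +; running = +7863.4074
Stage 5 [47T→16T]: ω = 7863.4074×47/16 = 23098.7593 rpm, dir flips to −; running = −23098.7593
Stage 6 [71T→16T]: ω = 23098.7593×71/16 = 102500.7443 rpm, dir flips to +; running = +102500.7443

+102500.7443 rpm (same as input, |ω| = 102500.7443 rpm)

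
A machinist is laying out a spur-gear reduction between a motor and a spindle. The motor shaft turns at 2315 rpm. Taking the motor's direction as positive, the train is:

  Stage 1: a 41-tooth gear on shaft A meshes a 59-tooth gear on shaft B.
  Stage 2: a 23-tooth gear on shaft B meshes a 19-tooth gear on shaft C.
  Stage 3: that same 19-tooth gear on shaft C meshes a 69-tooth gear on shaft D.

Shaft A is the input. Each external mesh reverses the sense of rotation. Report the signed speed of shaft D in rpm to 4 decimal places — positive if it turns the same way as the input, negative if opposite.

-536.2429 rpm (opposite to input, |ω| = 536.2429 rpm)

Stage 1 [41T→59T]: ω = 2315.0000×41/59 = 1608.7288 rpm, dir flips to −; running = −1608.7288
Stage 2 [23T→19T]: ω = 1608.7288×23/19 = 1947.4086 rpm, dir flips to +; running = +1947.4086
Stage 3 [19T→69T]: ω = 1947.4086×19/69 = 536.2429 rpm, dir flips to −; running = −536.2429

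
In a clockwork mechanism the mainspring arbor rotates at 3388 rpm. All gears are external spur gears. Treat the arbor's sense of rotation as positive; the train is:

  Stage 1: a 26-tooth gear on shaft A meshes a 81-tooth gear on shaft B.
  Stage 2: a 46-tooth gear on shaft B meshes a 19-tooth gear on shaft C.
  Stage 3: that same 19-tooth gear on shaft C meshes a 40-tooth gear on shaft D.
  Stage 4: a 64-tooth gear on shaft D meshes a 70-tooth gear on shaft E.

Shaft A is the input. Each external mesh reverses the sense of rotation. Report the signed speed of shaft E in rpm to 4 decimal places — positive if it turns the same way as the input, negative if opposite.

+1143.4351 rpm (same as input, |ω| = 1143.4351 rpm)

Stage 1 [26T→81T]: ω = 3388.0000×26/81 = 1087.5062 rpm, dir flips to −; running = −1087.5062
Stage 2 [46T→19T]: ω = 1087.5062×46/19 = 2632.9097 rpm, dir flips to +; running = +2632.9097
Stage 3 [19T→40T]: ω = 2632.9097×19/40 = 1250.6321 rpm, dir flips to −; running = −1250.6321
Stage 4 [64T→70T]: ω = 1250.6321×64/70 = 1143.4351 rpm, dir flips to +; running = +1143.4351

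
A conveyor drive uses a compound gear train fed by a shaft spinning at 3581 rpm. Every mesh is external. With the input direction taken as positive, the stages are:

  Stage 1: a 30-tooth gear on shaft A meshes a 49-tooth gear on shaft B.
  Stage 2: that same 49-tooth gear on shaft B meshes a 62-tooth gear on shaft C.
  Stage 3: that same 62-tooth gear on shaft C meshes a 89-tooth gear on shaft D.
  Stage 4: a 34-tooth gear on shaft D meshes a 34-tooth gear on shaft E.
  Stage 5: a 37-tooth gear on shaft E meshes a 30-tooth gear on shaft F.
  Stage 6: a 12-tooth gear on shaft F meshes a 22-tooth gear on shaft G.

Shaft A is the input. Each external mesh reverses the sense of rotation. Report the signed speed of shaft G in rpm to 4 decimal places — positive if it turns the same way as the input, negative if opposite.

Stage 1 [30T→49T]: ω = 3581.0000×30/49 = 2192.4490 rpm, dir flips to −; running = −2192.4490
Stage 2 [49T→62T]: ω = 2192.4490×49/62 = 1732.7419 rpm, dir flips to +; running = +1732.7419
Stage 3 [62T→89T]: ω = 1732.7419×62/89 = 1207.0787 rpm, dir flips to −; running = −1207.0787
Stage 4 [34T→34T]: ω = 1207.0787×34/34 = 1207.0787 rpm, dir flips to +; running = +1207.0787
Stage 5 [37T→30T]: ω = 1207.0787×37/30 = 1488.7303 rpm, dir flips to −; running = −1488.7303
Stage 6 [12T→22T]: ω = 1488.7303×12/22 = 812.0347 rpm, dir flips to +; running = +812.0347

+812.0347 rpm (same as input, |ω| = 812.0347 rpm)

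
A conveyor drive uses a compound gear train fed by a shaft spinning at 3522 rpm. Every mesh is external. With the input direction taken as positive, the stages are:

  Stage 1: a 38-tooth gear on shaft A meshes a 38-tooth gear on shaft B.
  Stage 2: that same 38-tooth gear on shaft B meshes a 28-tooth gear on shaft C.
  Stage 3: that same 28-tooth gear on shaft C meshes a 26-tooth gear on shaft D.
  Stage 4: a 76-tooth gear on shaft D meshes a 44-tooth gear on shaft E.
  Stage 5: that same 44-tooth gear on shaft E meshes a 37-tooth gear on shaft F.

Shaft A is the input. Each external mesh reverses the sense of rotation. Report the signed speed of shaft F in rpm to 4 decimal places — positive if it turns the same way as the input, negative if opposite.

Stage 1 [38T→38T]: ω = 3522.0000×38/38 = 3522.0000 rpm, dir flips to −; running = −3522.0000
Stage 2 [38T→28T]: ω = 3522.0000×38/28 = 4779.8571 rpm, dir flips to +; running = +4779.8571
Stage 3 [28T→26T]: ω = 4779.8571×28/26 = 5147.5385 rpm, dir flips to −; running = −5147.5385
Stage 4 [76T→44T]: ω = 5147.5385×76/44 = 8891.2028 rpm, dir flips to +; running = +8891.2028
Stage 5 [44T→37T]: ω = 8891.2028×44/37 = 10573.3222 rpm, dir flips to −; running = −10573.3222

-10573.3222 rpm (opposite to input, |ω| = 10573.3222 rpm)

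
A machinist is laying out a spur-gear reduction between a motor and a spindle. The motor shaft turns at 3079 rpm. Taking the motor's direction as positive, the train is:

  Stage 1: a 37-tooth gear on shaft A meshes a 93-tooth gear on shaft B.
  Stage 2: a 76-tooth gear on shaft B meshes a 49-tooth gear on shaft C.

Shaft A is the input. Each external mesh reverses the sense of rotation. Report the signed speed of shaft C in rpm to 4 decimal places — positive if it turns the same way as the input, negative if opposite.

Stage 1 [37T→93T]: ω = 3079.0000×37/93 = 1224.9785 rpm, dir flips to −; running = −1224.9785
Stage 2 [76T→49T]: ω = 1224.9785×76/49 = 1899.9666 rpm, dir flips to +; running = +1899.9666

+1899.9666 rpm (same as input, |ω| = 1899.9666 rpm)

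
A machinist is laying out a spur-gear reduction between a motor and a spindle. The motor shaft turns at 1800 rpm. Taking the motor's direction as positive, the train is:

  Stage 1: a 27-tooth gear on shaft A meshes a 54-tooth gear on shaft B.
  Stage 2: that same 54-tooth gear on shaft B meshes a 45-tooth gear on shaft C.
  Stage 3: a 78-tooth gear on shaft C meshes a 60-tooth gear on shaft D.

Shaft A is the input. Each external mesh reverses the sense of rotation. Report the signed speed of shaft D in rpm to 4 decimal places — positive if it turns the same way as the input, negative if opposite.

-1404.0000 rpm (opposite to input, |ω| = 1404.0000 rpm)

Stage 1 [27T→54T]: ω = 1800.0000×27/54 = 900.0000 rpm, dir flips to −; running = −900.0000
Stage 2 [54T→45T]: ω = 900.0000×54/45 = 1080.0000 rpm, dir flips to +; running = +1080.0000
Stage 3 [78T→60T]: ω = 1080.0000×78/60 = 1404.0000 rpm, dir flips to −; running = −1404.0000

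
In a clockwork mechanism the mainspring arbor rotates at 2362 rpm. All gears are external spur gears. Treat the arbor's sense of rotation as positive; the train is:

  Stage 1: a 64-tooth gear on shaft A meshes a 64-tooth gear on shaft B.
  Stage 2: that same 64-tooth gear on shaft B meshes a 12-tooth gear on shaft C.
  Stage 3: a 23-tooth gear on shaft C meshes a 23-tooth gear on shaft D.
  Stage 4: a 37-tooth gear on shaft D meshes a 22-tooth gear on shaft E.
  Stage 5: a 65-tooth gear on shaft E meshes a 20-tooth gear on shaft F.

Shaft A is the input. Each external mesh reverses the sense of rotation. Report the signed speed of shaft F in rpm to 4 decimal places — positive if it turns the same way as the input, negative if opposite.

-68855.8788 rpm (opposite to input, |ω| = 68855.8788 rpm)

Stage 1 [64T→64T]: ω = 2362.0000×64/64 = 2362.0000 rpm, dir flips to −; running = −2362.0000
Stage 2 [64T→12T]: ω = 2362.0000×64/12 = 12597.3333 rpm, dir flips to +; running = +12597.3333
Stage 3 [23T→23T]: ω = 12597.3333×23/23 = 12597.3333 rpm, dir flips to −; running = −12597.3333
Stage 4 [37T→22T]: ω = 12597.3333×37/22 = 21186.4242 rpm, dir flips to +; running = +21186.4242
Stage 5 [65T→20T]: ω = 21186.4242×65/20 = 68855.8788 rpm, dir flips to −; running = −68855.8788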